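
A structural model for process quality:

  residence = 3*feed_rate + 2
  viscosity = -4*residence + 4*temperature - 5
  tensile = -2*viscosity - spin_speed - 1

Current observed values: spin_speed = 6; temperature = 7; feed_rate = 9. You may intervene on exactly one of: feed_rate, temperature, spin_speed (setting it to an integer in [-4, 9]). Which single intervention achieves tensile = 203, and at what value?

Intervening on feed_rate: tensile = 24*feed_rate - 37. Reaching 203 requires feed_rate = 10, outside [-4, 9].
Intervening on temperature: with other inputs at their observed values, tensile = -8*temperature + 235. Solving for 203 gives temperature = 4, within [-4, 9].
Intervening on spin_speed: tensile = -spin_speed + 185. Reaching 203 requires spin_speed = -18, outside [-4, 9].

set temperature = 4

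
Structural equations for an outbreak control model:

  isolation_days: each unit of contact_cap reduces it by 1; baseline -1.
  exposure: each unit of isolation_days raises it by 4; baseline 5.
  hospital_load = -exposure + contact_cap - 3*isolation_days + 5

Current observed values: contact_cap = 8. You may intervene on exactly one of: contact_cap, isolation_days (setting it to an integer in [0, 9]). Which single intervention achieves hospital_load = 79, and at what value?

Intervening on contact_cap: with other inputs at their observed values, hospital_load = 8*contact_cap + 7. Solving for 79 gives contact_cap = 9, within [0, 9].
Intervening on isolation_days: hospital_load = -7*isolation_days + 8. Reaching 79 requires isolation_days = -71/7, not an integer.

set contact_cap = 9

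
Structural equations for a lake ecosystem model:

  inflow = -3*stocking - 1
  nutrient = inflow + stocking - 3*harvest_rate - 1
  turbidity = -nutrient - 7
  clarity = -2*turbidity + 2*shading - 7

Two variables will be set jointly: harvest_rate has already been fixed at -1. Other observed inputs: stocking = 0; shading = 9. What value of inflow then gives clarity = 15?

inflow = -7

With harvest_rate held at -1:
Intervening on inflow fixes its value directly, overriding its dependence on stocking.
Substituting into the nutrient equation gives nutrient = inflow + 2.
Substituting into the turbidity equation gives turbidity = -inflow - 9.
clarity becomes 2*inflow + 29.
Solve 2*inflow + 29 = 15: inflow = (15 - 29) / 2 = -7.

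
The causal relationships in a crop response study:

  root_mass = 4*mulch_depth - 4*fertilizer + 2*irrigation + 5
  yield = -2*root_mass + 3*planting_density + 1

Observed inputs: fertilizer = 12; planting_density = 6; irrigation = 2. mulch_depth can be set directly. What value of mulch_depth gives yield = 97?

mulch_depth = 0

Substituting into the root_mass equation gives root_mass = 4*mulch_depth - 39.
Substituting into the yield equation gives yield = -8*mulch_depth + 97.
Solve -8*mulch_depth + 97 = 97: mulch_depth = (97 - 97) / -8 = 0.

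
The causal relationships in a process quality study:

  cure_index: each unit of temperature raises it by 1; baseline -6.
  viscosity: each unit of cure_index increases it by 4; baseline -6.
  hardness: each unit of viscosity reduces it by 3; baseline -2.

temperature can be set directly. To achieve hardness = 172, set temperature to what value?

Substituting into the viscosity equation gives viscosity = 4*temperature - 30.
Substituting into the hardness equation gives hardness = -12*temperature + 88.
Solve -12*temperature + 88 = 172: temperature = (172 - 88) / -12 = -7.

temperature = -7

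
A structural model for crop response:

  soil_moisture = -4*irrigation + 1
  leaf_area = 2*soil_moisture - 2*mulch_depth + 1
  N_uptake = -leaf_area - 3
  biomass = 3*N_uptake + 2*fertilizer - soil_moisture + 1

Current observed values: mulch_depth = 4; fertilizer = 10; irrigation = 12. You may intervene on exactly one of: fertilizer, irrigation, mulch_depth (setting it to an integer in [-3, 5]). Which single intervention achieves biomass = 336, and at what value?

set fertilizer = -3

Intervening on fertilizer: with other inputs at their observed values, biomass = 2*fertilizer + 342. Solving for 336 gives fertilizer = -3, within [-3, 5].
Intervening on irrigation: biomass = 28*irrigation + 26. Reaching 336 requires irrigation = 155/14, not an integer.
Intervening on mulch_depth: biomass = 6*mulch_depth + 338. Reaching 336 requires mulch_depth = -1/3, not an integer.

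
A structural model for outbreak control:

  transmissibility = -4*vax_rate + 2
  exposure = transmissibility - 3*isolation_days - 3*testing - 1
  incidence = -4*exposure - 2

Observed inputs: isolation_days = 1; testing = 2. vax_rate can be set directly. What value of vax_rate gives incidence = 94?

Substituting into the exposure equation gives exposure = -4*vax_rate - 8.
So incidence = 16*vax_rate + 30.
Solve 16*vax_rate + 30 = 94: vax_rate = (94 - 30) / 16 = 4.

vax_rate = 4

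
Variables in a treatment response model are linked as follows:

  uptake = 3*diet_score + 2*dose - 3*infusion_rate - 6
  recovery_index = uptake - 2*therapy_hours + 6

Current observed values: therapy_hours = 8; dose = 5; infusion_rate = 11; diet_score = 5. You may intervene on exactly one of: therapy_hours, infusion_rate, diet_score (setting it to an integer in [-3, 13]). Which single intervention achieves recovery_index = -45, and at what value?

set diet_score = -2

Intervening on therapy_hours: recovery_index = -2*therapy_hours - 8. Reaching -45 requires therapy_hours = 37/2, not an integer.
Intervening on infusion_rate: recovery_index = -3*infusion_rate + 9. Reaching -45 requires infusion_rate = 18, outside [-3, 13].
Intervening on diet_score: with other inputs at their observed values, recovery_index = 3*diet_score - 39. Solving for -45 gives diet_score = -2, within [-3, 13].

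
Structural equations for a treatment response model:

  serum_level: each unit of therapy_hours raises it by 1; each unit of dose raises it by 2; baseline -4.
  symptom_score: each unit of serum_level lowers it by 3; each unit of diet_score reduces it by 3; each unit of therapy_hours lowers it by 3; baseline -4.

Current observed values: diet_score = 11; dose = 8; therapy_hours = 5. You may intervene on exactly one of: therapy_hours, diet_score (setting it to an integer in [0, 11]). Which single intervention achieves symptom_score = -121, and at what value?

set therapy_hours = 8

Intervening on therapy_hours: with other inputs at their observed values, symptom_score = -6*therapy_hours - 73. Solving for -121 gives therapy_hours = 8, within [0, 11].
Intervening on diet_score: symptom_score = -3*diet_score - 70. Reaching -121 requires diet_score = 17, outside [0, 11].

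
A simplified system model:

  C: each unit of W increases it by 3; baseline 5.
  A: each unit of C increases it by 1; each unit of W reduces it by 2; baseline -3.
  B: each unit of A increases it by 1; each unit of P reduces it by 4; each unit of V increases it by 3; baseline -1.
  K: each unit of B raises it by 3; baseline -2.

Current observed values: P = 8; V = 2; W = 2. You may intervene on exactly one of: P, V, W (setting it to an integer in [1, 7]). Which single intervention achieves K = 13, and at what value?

set P = 1

Intervening on P: with other inputs at their observed values, K = -12*P + 25. Solving for 13 gives P = 1, within [1, 7].
Intervening on V: K = 9*V - 89. Reaching 13 requires V = 34/3, not an integer.
Intervening on W: K = 3*W - 77. Reaching 13 requires W = 30, outside [1, 7].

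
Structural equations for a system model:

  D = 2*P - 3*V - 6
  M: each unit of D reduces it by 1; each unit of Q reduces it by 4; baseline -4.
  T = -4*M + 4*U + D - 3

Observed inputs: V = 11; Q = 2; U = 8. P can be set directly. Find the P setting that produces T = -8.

Substituting into the D equation gives D = 2*P - 39.
So M = -2*P + 27.
Substituting into the T equation gives T = 10*P - 118.
Solve 10*P - 118 = -8: P = (-8 + 118) / 10 = 11.

P = 11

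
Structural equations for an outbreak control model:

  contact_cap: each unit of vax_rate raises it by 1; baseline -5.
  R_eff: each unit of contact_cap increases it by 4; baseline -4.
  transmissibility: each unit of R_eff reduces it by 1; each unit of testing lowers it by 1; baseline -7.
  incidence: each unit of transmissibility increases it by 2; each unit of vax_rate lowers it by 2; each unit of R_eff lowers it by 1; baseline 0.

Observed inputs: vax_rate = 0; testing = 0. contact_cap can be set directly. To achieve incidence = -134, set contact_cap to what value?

contact_cap = 11

Intervening on contact_cap fixes its value directly, overriding its dependence on vax_rate.
Substituting into the transmissibility equation gives transmissibility = -4*contact_cap - 3.
incidence becomes -12*contact_cap - 2.
Solve -12*contact_cap - 2 = -134: contact_cap = (-134 + 2) / -12 = 11.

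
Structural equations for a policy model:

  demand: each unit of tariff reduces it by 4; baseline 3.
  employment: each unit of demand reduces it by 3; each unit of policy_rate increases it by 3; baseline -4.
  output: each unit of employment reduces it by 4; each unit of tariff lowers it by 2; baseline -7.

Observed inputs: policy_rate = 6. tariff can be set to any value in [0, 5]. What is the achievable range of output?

Substituting into the employment equation gives employment = 12*tariff + 5.
Substituting into the output equation gives output = -50*tariff - 27.
Linear in tariff, so extremes are at the endpoints: tariff = 0 gives output = -27; tariff = 5 gives output = -277.

-277 to -27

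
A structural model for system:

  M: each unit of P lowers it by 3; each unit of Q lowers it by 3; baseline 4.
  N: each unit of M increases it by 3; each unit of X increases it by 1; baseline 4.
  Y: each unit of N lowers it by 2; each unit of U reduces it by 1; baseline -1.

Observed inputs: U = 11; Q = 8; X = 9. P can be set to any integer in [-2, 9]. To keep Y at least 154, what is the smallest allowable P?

Substituting into the M equation gives M = -3*P - 20.
Substituting into the N equation gives N = -9*P - 47.
So Y = 18*P + 82.
Require 18*P + 82 ≥ 154, so P ≥ 4.
The smallest integer in [-2, 9] satisfying this is 4.

P = 4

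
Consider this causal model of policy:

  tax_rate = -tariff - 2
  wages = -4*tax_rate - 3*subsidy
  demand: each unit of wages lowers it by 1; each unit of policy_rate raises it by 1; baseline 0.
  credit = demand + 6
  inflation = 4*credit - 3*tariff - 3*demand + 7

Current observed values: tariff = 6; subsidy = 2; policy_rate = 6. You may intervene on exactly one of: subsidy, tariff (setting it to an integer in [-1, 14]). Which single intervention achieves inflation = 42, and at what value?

Intervening on subsidy: inflation = 3*subsidy - 13. Reaching 42 requires subsidy = 55/3, not an integer.
Intervening on tariff: with other inputs at their observed values, inflation = -7*tariff + 35. Solving for 42 gives tariff = -1, within [-1, 14].

set tariff = -1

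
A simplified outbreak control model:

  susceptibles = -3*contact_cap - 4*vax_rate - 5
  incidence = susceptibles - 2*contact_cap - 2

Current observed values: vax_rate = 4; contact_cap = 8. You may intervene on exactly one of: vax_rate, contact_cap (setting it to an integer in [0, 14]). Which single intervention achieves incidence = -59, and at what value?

set vax_rate = 3

Intervening on vax_rate: with other inputs at their observed values, incidence = -4*vax_rate - 47. Solving for -59 gives vax_rate = 3, within [0, 14].
Intervening on contact_cap: incidence = -5*contact_cap - 23. Reaching -59 requires contact_cap = 36/5, not an integer.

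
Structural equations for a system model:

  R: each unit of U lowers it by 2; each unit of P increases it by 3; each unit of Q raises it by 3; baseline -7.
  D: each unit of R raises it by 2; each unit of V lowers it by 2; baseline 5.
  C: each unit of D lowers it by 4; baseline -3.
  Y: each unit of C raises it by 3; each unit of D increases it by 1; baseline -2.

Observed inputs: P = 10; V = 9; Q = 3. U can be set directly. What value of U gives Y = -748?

U = -4

Substituting into the R equation gives R = -2*U + 32.
Substituting into the D equation gives D = -4*U + 51.
Substituting into the C equation gives C = 16*U - 207.
Substituting into the Y equation gives Y = 44*U - 572.
Solve 44*U - 572 = -748: U = (-748 + 572) / 44 = -4.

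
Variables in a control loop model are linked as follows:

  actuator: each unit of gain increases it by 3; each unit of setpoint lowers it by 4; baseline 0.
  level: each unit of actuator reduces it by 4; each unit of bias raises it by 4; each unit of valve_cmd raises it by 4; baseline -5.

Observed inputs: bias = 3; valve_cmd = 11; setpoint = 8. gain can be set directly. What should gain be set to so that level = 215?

Substituting into the actuator equation gives actuator = 3*gain - 32.
Substituting into the level equation gives level = -12*gain + 179.
Solve -12*gain + 179 = 215: gain = (215 - 179) / -12 = -3.

gain = -3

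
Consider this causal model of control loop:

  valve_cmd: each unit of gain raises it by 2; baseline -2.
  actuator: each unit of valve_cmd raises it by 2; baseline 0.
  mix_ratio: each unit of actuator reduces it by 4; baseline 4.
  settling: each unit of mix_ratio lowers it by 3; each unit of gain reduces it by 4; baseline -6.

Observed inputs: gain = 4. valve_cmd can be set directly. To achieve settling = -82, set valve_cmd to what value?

valve_cmd = -2

Intervening on valve_cmd fixes its value directly, overriding its dependence on gain.
Substituting into the mix_ratio equation gives mix_ratio = -8*valve_cmd + 4.
So settling = 24*valve_cmd - 34.
Solve 24*valve_cmd - 34 = -82: valve_cmd = (-82 + 34) / 24 = -2.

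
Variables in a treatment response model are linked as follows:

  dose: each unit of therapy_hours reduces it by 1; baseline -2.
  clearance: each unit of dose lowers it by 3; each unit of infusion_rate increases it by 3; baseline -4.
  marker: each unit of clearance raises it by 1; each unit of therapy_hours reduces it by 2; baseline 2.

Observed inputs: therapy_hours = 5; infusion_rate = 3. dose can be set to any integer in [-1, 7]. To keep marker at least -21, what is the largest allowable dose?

dose = 6

Intervening on dose fixes its value directly, overriding its dependence on therapy_hours.
Substituting into the clearance equation gives clearance = -3*dose + 5.
marker becomes -3*dose - 3.
Require -3*dose - 3 ≥ -21, so dose ≤ 6.
The largest integer in [-1, 7] satisfying this is 6.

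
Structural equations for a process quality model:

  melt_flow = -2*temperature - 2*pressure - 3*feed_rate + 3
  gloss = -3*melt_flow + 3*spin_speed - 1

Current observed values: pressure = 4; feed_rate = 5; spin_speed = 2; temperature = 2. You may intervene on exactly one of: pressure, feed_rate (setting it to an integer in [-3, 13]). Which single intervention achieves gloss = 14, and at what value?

set feed_rate = -2

Intervening on pressure: gloss = 6*pressure + 53. Reaching 14 requires pressure = -13/2, not an integer.
Intervening on feed_rate: with other inputs at their observed values, gloss = 9*feed_rate + 32. Solving for 14 gives feed_rate = -2, within [-3, 13].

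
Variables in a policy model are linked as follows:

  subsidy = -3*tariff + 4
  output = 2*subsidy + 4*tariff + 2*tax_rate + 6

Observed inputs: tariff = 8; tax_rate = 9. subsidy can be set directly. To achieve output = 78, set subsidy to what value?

subsidy = 11

Intervening on subsidy fixes its value directly, overriding its dependence on tariff.
Substituting into the output equation gives output = 2*subsidy + 56.
Solve 2*subsidy + 56 = 78: subsidy = (78 - 56) / 2 = 11.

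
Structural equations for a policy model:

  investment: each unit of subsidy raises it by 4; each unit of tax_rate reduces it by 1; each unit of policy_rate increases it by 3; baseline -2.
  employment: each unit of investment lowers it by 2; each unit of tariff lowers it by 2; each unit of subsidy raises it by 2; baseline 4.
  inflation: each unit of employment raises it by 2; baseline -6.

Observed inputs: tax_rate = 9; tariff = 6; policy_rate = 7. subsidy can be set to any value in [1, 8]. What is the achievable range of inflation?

-158 to -74

Substituting into the investment equation gives investment = 4*subsidy + 10.
So employment = -6*subsidy - 28.
Substituting into the inflation equation gives inflation = -12*subsidy - 62.
Linear in subsidy, so extremes are at the endpoints: subsidy = 1 gives inflation = -74; subsidy = 8 gives inflation = -158.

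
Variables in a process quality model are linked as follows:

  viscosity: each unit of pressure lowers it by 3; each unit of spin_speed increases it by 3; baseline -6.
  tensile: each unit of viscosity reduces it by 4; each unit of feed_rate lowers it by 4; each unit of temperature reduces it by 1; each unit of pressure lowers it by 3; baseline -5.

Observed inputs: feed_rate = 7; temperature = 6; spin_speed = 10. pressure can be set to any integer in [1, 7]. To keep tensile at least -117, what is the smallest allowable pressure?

pressure = 2

Substituting into the viscosity equation gives viscosity = -3*pressure + 24.
Substituting into the tensile equation gives tensile = 9*pressure - 135.
Require 9*pressure - 135 ≥ -117, so pressure ≥ 2.
The smallest integer in [1, 7] satisfying this is 2.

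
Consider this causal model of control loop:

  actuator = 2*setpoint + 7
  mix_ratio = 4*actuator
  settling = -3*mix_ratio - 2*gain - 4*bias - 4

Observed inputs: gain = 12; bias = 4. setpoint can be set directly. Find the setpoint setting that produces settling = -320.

Substituting into the mix_ratio equation gives mix_ratio = 8*setpoint + 28.
Substituting into the settling equation gives settling = -24*setpoint - 128.
Solve -24*setpoint - 128 = -320: setpoint = (-320 + 128) / -24 = 8.

setpoint = 8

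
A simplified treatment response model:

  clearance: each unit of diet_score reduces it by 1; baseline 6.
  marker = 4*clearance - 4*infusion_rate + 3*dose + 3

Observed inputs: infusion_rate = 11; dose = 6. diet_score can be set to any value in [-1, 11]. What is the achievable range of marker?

Substituting into the marker equation gives marker = -4*diet_score + 1.
Linear in diet_score, so extremes are at the endpoints: diet_score = -1 gives marker = 5; diet_score = 11 gives marker = -43.

-43 to 5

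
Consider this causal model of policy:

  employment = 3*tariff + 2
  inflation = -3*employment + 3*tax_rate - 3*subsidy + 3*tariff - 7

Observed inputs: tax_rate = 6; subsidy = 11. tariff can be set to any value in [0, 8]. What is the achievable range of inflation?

-76 to -28

Substituting into the inflation equation gives inflation = -6*tariff - 28.
Linear in tariff, so extremes are at the endpoints: tariff = 0 gives inflation = -28; tariff = 8 gives inflation = -76.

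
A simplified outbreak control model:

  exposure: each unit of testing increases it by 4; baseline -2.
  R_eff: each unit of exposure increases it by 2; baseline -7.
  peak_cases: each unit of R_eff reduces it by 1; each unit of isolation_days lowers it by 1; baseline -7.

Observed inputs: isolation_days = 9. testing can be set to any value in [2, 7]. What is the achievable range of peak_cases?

-61 to -21

Substituting into the R_eff equation gives R_eff = 8*testing - 11.
Substituting into the peak_cases equation gives peak_cases = -8*testing - 5.
Linear in testing, so extremes are at the endpoints: testing = 2 gives peak_cases = -21; testing = 7 gives peak_cases = -61.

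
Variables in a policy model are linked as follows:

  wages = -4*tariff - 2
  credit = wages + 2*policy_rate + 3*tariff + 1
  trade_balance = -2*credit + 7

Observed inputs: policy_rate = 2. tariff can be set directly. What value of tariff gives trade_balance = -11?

Substituting into the credit equation gives credit = -tariff + 3.
So trade_balance = 2*tariff + 1.
Solve 2*tariff + 1 = -11: tariff = (-11 - 1) / 2 = -6.

tariff = -6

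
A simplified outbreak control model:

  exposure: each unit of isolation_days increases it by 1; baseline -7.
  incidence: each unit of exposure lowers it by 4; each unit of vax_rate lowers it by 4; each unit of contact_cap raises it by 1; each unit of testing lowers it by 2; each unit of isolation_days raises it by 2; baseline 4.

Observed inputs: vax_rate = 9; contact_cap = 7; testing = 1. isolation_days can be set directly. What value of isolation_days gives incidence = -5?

Substituting into the incidence equation gives incidence = -2*isolation_days + 1.
Solve -2*isolation_days + 1 = -5: isolation_days = (-5 - 1) / -2 = 3.

isolation_days = 3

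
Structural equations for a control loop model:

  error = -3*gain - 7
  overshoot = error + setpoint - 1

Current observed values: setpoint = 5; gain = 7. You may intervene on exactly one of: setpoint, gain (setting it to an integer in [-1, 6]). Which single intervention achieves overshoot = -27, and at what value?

set setpoint = 2

Intervening on setpoint: with other inputs at their observed values, overshoot = setpoint - 29. Solving for -27 gives setpoint = 2, within [-1, 6].
Intervening on gain: overshoot = -3*gain - 3. Reaching -27 requires gain = 8, outside [-1, 6].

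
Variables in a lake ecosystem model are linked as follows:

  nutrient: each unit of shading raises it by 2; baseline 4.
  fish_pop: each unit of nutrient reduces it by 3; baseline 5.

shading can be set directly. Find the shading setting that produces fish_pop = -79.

Substituting into the fish_pop equation gives fish_pop = -6*shading - 7.
Solve -6*shading - 7 = -79: shading = (-79 + 7) / -6 = 12.

shading = 12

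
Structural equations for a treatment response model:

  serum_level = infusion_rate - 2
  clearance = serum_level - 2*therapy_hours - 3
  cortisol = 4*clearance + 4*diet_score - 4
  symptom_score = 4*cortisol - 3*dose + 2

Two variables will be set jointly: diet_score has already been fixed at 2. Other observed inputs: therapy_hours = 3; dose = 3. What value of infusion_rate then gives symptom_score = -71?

With diet_score held at 2:
Substituting into the clearance equation gives clearance = infusion_rate - 11.
Substituting into the cortisol equation gives cortisol = 4*infusion_rate - 40.
So symptom_score = 16*infusion_rate - 167.
Solve 16*infusion_rate - 167 = -71: infusion_rate = (-71 + 167) / 16 = 6.

infusion_rate = 6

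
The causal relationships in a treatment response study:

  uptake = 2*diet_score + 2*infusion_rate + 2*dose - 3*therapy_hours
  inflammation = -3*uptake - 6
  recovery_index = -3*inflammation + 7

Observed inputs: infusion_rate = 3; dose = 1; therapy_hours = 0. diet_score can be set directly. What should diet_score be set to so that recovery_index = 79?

Substituting into the uptake equation gives uptake = 2*diet_score + 8.
Substituting into the inflammation equation gives inflammation = -6*diet_score - 30.
This gives recovery_index = 18*diet_score + 97.
Solve 18*diet_score + 97 = 79: diet_score = (79 - 97) / 18 = -1.

diet_score = -1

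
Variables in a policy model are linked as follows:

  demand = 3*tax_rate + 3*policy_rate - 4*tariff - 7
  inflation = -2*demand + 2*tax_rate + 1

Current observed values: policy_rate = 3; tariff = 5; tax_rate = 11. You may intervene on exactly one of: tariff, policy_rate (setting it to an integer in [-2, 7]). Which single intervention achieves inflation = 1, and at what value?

set tariff = 6

Intervening on tariff: with other inputs at their observed values, inflation = 8*tariff - 47. Solving for 1 gives tariff = 6, within [-2, 7].
Intervening on policy_rate: inflation = -6*policy_rate + 11. Reaching 1 requires policy_rate = 5/3, not an integer.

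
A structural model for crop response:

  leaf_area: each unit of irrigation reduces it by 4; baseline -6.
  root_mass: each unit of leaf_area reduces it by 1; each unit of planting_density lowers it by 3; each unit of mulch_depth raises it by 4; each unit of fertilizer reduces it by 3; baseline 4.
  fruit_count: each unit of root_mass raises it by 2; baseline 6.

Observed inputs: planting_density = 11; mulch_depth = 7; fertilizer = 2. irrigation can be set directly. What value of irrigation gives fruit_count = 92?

irrigation = 11

Substituting into the root_mass equation gives root_mass = 4*irrigation - 1.
So fruit_count = 8*irrigation + 4.
Solve 8*irrigation + 4 = 92: irrigation = (92 - 4) / 8 = 11.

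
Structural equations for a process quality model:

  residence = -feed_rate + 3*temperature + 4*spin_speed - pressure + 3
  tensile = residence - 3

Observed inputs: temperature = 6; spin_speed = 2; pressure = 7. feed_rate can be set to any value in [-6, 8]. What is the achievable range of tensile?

11 to 25

Substituting into the residence equation gives residence = -feed_rate + 22.
This gives tensile = -feed_rate + 19.
Linear in feed_rate, so extremes are at the endpoints: feed_rate = -6 gives tensile = 25; feed_rate = 8 gives tensile = 11.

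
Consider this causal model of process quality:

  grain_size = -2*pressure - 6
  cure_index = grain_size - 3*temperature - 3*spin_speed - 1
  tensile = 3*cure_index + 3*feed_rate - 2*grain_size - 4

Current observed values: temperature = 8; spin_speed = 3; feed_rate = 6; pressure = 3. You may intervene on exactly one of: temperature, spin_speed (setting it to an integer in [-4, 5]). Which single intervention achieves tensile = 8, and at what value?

set temperature = -4

Intervening on temperature: with other inputs at their observed values, tensile = -9*temperature - 28. Solving for 8 gives temperature = -4, within [-4, 5].
Intervening on spin_speed: tensile = -9*spin_speed - 73. Reaching 8 requires spin_speed = -9, outside [-4, 5].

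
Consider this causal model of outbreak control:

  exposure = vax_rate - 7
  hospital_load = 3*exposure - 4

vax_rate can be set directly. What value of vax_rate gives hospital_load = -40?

Substituting into the hospital_load equation gives hospital_load = 3*vax_rate - 25.
Solve 3*vax_rate - 25 = -40: vax_rate = (-40 + 25) / 3 = -5.

vax_rate = -5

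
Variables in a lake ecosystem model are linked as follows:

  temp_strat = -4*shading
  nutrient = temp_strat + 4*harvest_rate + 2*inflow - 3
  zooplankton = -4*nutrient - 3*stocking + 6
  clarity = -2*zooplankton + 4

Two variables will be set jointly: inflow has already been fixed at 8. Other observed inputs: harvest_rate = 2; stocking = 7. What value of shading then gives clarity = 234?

With inflow held at 8:
Substituting into the nutrient equation gives nutrient = -4*shading + 21.
Substituting into the zooplankton equation gives zooplankton = 16*shading - 99.
clarity becomes -32*shading + 202.
Solve -32*shading + 202 = 234: shading = (234 - 202) / -32 = -1.

shading = -1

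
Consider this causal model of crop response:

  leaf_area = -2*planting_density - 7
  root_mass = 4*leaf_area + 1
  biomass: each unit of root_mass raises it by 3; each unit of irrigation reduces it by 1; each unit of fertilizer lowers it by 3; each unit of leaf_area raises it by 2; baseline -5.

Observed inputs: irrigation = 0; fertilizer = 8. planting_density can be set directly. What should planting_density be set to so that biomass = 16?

planting_density = -5

Substituting into the root_mass equation gives root_mass = -8*planting_density - 27.
So biomass = -28*planting_density - 124.
Solve -28*planting_density - 124 = 16: planting_density = (16 + 124) / -28 = -5.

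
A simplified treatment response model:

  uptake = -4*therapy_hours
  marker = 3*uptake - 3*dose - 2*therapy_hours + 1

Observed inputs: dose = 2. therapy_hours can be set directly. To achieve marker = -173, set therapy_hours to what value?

therapy_hours = 12

Substituting into the marker equation gives marker = -14*therapy_hours - 5.
Solve -14*therapy_hours - 5 = -173: therapy_hours = (-173 + 5) / -14 = 12.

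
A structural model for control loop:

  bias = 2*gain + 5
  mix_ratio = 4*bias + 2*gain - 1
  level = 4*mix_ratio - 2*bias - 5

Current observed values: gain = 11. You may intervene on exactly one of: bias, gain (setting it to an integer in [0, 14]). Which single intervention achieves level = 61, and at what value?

set gain = 0

Intervening on bias: level = 14*bias + 79. Reaching 61 requires bias = -9/7, not an integer.
Intervening on gain: with other inputs at their observed values, level = 36*gain + 61. Solving for 61 gives gain = 0, within [0, 14].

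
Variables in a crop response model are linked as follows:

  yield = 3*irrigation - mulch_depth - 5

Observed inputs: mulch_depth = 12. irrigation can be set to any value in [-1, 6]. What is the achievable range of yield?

-20 to 1

Substituting into the yield equation gives yield = 3*irrigation - 17.
Linear in irrigation, so extremes are at the endpoints: irrigation = -1 gives yield = -20; irrigation = 6 gives yield = 1.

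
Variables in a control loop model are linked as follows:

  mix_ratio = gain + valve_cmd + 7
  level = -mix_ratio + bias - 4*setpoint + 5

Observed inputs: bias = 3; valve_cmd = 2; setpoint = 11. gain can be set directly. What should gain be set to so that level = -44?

Substituting into the mix_ratio equation gives mix_ratio = gain + 9.
Substituting into the level equation gives level = -gain - 45.
Solve -gain - 45 = -44: gain = (-44 + 45) / -1 = -1.

gain = -1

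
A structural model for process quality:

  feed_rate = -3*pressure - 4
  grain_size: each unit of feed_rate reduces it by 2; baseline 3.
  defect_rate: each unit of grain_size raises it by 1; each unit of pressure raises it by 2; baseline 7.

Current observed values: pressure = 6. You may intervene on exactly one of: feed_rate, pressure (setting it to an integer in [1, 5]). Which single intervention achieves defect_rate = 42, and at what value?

set pressure = 3

Intervening on feed_rate: defect_rate = -2*feed_rate + 22. Reaching 42 requires feed_rate = -10, outside [1, 5].
Intervening on pressure: with other inputs at their observed values, defect_rate = 8*pressure + 18. Solving for 42 gives pressure = 3, within [1, 5].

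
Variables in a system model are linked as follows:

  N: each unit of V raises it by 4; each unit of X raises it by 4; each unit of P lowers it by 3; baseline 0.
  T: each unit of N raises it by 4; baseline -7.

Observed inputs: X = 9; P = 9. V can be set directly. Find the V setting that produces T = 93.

V = 4

Substituting into the N equation gives N = 4*V + 9.
This gives T = 16*V + 29.
Solve 16*V + 29 = 93: V = (93 - 29) / 16 = 4.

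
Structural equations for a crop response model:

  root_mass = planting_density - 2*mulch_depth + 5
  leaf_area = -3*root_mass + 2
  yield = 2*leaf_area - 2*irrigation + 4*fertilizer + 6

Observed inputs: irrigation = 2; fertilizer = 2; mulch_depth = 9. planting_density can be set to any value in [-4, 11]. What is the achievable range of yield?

26 to 116

Substituting into the root_mass equation gives root_mass = planting_density - 13.
leaf_area becomes -3*planting_density + 41.
So yield = -6*planting_density + 92.
Linear in planting_density, so extremes are at the endpoints: planting_density = -4 gives yield = 116; planting_density = 11 gives yield = 26.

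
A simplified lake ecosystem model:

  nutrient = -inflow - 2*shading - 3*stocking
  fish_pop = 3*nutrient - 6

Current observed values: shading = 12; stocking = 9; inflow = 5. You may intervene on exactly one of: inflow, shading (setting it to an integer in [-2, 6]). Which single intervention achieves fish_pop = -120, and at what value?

set shading = 3

Intervening on inflow: fish_pop = -3*inflow - 159. Reaching -120 requires inflow = -13, outside [-2, 6].
Intervening on shading: with other inputs at their observed values, fish_pop = -6*shading - 102. Solving for -120 gives shading = 3, within [-2, 6].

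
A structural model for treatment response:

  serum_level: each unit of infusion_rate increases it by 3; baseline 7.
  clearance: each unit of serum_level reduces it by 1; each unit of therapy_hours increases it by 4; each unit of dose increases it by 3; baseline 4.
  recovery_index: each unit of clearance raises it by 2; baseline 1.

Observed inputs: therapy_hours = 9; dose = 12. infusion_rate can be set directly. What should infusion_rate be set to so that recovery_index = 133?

Substituting into the clearance equation gives clearance = -3*infusion_rate + 69.
This gives recovery_index = -6*infusion_rate + 139.
Solve -6*infusion_rate + 139 = 133: infusion_rate = (133 - 139) / -6 = 1.

infusion_rate = 1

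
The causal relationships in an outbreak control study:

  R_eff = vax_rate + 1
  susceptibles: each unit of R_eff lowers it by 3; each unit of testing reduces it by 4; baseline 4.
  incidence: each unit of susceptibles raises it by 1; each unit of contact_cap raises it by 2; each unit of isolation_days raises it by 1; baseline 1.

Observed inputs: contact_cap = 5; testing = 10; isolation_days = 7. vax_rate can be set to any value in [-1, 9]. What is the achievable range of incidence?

Substituting into the susceptibles equation gives susceptibles = -3*vax_rate - 39.
incidence becomes -3*vax_rate - 21.
Linear in vax_rate, so extremes are at the endpoints: vax_rate = -1 gives incidence = -18; vax_rate = 9 gives incidence = -48.

-48 to -18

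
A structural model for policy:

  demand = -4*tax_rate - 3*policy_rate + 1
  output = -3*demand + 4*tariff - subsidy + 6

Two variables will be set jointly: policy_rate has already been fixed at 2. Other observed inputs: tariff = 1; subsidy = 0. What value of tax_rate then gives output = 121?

With policy_rate held at 2:
Substituting into the demand equation gives demand = -4*tax_rate - 5.
Substituting into the output equation gives output = 12*tax_rate + 25.
Solve 12*tax_rate + 25 = 121: tax_rate = (121 - 25) / 12 = 8.

tax_rate = 8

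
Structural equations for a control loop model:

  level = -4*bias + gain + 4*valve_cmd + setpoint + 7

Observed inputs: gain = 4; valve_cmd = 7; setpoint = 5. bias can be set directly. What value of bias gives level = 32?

Substituting into the level equation gives level = -4*bias + 44.
Solve -4*bias + 44 = 32: bias = (32 - 44) / -4 = 3.

bias = 3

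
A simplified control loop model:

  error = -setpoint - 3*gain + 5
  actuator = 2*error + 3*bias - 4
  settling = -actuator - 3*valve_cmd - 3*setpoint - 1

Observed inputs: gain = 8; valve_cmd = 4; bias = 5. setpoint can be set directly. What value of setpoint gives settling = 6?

setpoint = 8

Substituting into the error equation gives error = -setpoint - 19.
This gives actuator = -2*setpoint - 27.
This gives settling = -setpoint + 14.
Solve -setpoint + 14 = 6: setpoint = (6 - 14) / -1 = 8.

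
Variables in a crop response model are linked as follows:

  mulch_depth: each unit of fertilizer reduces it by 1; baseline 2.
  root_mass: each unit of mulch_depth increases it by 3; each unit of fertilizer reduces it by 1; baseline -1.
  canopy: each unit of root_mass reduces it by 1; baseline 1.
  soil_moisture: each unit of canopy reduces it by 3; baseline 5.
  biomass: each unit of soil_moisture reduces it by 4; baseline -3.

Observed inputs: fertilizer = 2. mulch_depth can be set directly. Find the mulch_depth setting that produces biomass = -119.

Intervening on mulch_depth fixes its value directly, overriding its dependence on fertilizer.
Substituting into the root_mass equation gives root_mass = 3*mulch_depth - 3.
Substituting into the canopy equation gives canopy = -3*mulch_depth + 4.
Substituting into the soil_moisture equation gives soil_moisture = 9*mulch_depth - 7.
So biomass = -36*mulch_depth + 25.
Solve -36*mulch_depth + 25 = -119: mulch_depth = (-119 - 25) / -36 = 4.

mulch_depth = 4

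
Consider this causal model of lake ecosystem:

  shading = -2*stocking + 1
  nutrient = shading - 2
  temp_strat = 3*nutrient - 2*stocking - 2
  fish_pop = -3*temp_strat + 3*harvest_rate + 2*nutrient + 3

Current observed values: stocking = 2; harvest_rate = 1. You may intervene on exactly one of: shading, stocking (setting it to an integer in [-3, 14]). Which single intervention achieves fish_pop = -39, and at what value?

set shading = 11

Intervening on shading: with other inputs at their observed values, fish_pop = -7*shading + 38. Solving for -39 gives shading = 11, within [-3, 14].
Intervening on stocking: fish_pop = 20*stocking + 19. Reaching -39 requires stocking = -29/10, not an integer.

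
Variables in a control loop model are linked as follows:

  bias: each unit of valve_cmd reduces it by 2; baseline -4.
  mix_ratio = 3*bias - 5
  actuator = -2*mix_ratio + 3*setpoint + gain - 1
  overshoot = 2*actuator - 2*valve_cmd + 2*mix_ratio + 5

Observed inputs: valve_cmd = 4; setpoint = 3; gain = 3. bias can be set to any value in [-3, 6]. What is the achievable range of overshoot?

Intervening on bias fixes its value directly, overriding its dependence on valve_cmd.
Substituting into the actuator equation gives actuator = -6*bias + 21.
So overshoot = -6*bias + 29.
Linear in bias, so extremes are at the endpoints: bias = -3 gives overshoot = 47; bias = 6 gives overshoot = -7.

-7 to 47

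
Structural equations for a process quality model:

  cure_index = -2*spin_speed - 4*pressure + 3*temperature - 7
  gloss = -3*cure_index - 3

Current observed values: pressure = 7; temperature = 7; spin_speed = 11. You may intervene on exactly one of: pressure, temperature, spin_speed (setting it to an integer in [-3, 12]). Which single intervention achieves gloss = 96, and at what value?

set temperature = 8

Intervening on pressure: gloss = 12*pressure + 21. Reaching 96 requires pressure = 25/4, not an integer.
Intervening on temperature: with other inputs at their observed values, gloss = -9*temperature + 168. Solving for 96 gives temperature = 8, within [-3, 12].
Intervening on spin_speed: gloss = 6*spin_speed + 39. Reaching 96 requires spin_speed = 19/2, not an integer.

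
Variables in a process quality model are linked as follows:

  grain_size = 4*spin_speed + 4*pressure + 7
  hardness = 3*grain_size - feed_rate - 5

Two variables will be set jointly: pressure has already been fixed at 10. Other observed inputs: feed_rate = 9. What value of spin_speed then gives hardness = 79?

With pressure held at 10:
Substituting into the grain_size equation gives grain_size = 4*spin_speed + 47.
Substituting into the hardness equation gives hardness = 12*spin_speed + 127.
Solve 12*spin_speed + 127 = 79: spin_speed = (79 - 127) / 12 = -4.

spin_speed = -4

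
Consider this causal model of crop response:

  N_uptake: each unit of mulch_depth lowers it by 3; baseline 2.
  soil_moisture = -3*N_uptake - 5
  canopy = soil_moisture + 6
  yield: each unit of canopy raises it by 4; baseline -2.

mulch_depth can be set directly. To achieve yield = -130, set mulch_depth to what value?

mulch_depth = -3

Substituting into the soil_moisture equation gives soil_moisture = 9*mulch_depth - 11.
So canopy = 9*mulch_depth - 5.
Substituting into the yield equation gives yield = 36*mulch_depth - 22.
Solve 36*mulch_depth - 22 = -130: mulch_depth = (-130 + 22) / 36 = -3.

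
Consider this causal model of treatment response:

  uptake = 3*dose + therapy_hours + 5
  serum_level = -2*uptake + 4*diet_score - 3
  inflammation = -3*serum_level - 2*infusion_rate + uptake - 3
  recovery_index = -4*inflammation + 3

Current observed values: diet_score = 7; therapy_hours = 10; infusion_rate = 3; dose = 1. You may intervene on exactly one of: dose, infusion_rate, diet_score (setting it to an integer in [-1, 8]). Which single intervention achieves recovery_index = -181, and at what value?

Intervening on dose: recovery_index = -84*dose - 81. Reaching -181 requires dose = 25/21, not an integer.
Intervening on infusion_rate: with other inputs at their observed values, recovery_index = 8*infusion_rate - 189. Solving for -181 gives infusion_rate = 1, within [-1, 8].
Intervening on diet_score: recovery_index = 48*diet_score - 501. Reaching -181 requires diet_score = 20/3, not an integer.

set infusion_rate = 1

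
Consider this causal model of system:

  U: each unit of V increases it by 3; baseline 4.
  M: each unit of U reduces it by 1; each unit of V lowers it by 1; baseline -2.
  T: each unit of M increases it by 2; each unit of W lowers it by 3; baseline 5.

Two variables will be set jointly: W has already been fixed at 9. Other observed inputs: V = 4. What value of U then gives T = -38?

With W held at 9:
Intervening on U fixes its value directly, overriding its dependence on V.
Substituting into the M equation gives M = -U - 6.
This gives T = -2*U - 34.
Solve -2*U - 34 = -38: U = (-38 + 34) / -2 = 2.

U = 2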